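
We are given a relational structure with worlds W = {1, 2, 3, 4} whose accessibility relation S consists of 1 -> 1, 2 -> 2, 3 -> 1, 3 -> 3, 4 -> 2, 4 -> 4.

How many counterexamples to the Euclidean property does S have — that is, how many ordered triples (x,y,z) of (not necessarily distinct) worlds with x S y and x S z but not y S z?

2

Enumerating: (3,1,3), (4,2,4).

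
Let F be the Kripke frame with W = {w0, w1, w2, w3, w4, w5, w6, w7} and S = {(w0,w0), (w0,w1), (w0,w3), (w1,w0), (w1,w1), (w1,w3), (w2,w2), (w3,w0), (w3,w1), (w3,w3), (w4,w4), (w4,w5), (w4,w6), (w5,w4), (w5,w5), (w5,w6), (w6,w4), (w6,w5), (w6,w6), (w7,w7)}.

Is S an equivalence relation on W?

Yes

Reflexive: yes — every world is S-related to itself.
Symmetric: yes — every pair in S has its reverse in S.
Transitive: yes — every two-step S-path is closed by a direct edge.
So S is an equivalence relation.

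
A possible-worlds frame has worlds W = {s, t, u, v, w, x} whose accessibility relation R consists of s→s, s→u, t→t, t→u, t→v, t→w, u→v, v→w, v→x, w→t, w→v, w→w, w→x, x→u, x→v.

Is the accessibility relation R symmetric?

No

Symmetric: no — s R u but not u R s.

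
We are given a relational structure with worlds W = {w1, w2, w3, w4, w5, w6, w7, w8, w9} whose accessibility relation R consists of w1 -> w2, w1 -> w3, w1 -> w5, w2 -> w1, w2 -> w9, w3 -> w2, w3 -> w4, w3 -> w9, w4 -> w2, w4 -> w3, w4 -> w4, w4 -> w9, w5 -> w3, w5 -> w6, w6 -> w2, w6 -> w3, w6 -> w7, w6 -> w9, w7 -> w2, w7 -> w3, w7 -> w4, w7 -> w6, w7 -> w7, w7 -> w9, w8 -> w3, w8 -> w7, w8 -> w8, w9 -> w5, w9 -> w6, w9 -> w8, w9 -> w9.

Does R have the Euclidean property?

No

Euclidean: no — w1 R w2 and w1 R w3, but not w2 R w3.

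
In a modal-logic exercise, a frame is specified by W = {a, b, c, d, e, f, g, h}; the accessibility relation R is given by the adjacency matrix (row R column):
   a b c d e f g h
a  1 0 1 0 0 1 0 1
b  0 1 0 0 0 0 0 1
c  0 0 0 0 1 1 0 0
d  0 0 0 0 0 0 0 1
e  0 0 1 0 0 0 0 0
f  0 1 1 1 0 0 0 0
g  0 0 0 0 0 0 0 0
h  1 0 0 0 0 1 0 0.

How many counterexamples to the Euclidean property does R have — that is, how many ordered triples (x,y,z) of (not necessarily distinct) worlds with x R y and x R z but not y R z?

Enumerating: (a,c,a), (a,c,c), (a,c,h), (a,f,a), (a,f,f), (a,f,h), (a,h,c), (a,h,h), (b,h,b), (b,h,h), (c,e,e), (c,e,f), … and 14 more.
Total: 26.

26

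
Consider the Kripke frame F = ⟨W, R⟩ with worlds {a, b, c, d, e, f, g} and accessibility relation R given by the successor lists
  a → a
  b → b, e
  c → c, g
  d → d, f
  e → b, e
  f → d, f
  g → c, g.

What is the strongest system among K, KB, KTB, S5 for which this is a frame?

S5

Symmetric (axiom B): yes — every pair in R has its reverse in R.
Reflexive (axiom T): yes — every world is R-related to itself.
Euclidean (axiom 5): yes — any two successors of a common world are R-related.
So F validates K, KB, KTB, S5. The strongest is S5.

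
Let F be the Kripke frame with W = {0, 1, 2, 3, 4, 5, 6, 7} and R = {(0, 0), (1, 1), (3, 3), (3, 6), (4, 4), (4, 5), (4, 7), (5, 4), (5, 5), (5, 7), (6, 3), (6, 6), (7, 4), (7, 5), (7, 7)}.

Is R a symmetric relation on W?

Yes

Symmetric: yes — every pair in R has its reverse in R.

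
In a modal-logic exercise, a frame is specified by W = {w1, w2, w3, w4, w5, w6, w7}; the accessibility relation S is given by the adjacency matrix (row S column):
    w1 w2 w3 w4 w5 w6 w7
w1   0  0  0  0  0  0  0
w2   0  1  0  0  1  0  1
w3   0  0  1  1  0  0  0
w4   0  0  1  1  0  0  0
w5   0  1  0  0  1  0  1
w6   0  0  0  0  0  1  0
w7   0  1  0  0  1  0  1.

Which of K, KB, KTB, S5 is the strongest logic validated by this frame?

Symmetric (axiom B): yes — every pair in S has its reverse in S.
Reflexive (axiom T): no — w1 is not related to itself.
Euclidean (axiom 5): yes — any two successors of a common world are S-related.
So F validates K, KB; KTB would additionally require S to be reflexive. The strongest is KB.

KB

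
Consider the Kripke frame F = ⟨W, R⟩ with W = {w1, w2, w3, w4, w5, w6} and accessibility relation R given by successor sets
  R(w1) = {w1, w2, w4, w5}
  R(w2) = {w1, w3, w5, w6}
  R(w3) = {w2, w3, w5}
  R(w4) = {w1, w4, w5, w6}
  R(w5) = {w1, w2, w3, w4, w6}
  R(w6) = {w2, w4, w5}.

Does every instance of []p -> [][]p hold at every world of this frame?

The schema 4 characterises exactly the transitive frames.
Transitive: no — w1 R w2 and w2 R w3, but not w1 R w3.

No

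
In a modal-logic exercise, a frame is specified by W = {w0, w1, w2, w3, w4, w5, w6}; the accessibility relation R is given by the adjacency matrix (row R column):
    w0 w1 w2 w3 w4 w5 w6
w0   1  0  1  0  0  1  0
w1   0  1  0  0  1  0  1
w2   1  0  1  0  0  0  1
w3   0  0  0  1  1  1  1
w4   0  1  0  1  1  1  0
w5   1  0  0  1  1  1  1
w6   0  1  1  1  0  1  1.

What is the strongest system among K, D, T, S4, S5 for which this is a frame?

T

Serial (axiom D): yes — every world has a successor (e.g. w0 R w0).
Reflexive (axiom T): yes — every world is R-related to itself.
Transitive (axiom 4): no — w0 R w2 and w2 R w6, but not w0 R w6.
Euclidean (axiom 5): no — w0 R w2 and w0 R w5, but not w2 R w5.
So F validates K, D, T; S4 would additionally require R to be transitive. The strongest is T.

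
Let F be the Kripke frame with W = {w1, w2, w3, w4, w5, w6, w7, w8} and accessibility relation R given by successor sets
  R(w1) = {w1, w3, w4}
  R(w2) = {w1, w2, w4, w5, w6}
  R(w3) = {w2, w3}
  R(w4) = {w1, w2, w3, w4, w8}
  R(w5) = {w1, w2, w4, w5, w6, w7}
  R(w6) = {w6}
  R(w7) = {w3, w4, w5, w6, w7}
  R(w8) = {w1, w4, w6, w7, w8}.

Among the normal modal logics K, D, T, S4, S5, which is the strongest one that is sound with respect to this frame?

Serial (axiom D): yes — every world has a successor (e.g. w1 R w1).
Reflexive (axiom T): yes — every world is R-related to itself.
Transitive (axiom 4): no — w1 R w3 and w3 R w2, but not w1 R w2.
Euclidean (axiom 5): no — w1 R w3 and w1 R w4, but not w3 R w4.
So F validates K, D, T; S4 would additionally require R to be transitive. The strongest is T.

T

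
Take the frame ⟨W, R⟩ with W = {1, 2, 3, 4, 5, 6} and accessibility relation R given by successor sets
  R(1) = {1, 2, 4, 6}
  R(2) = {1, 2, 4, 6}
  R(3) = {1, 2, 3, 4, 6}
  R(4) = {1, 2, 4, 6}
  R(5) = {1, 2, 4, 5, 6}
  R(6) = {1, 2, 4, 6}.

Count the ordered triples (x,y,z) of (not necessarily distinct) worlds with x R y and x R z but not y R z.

Enumerating: (3,1,3), (3,2,3), (3,4,3), (3,6,3), (5,1,5), (5,2,5), (5,4,5), (5,6,5).

8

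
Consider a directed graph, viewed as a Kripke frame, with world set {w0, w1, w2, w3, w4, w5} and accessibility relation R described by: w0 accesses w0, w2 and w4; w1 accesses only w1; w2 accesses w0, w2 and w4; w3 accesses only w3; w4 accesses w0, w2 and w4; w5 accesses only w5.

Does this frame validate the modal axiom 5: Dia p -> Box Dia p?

Yes

The schema 5 characterises exactly the Euclidean frames.
Euclidean: yes — any two successors of a common world are R-related.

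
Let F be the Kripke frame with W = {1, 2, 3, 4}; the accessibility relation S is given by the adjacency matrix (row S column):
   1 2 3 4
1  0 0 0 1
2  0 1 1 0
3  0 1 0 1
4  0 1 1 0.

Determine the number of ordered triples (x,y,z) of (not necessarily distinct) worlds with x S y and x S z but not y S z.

5

Enumerating: (1,4,4), (2,3,3), (3,2,4), (3,4,4), (4,3,3).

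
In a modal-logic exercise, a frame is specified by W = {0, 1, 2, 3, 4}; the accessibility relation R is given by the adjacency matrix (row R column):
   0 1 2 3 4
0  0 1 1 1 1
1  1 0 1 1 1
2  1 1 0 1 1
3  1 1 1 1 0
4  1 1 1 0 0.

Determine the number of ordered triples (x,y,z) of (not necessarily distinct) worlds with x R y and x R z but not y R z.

Enumerating: (0,1,1), (0,2,2), (0,3,4), (0,4,3), (0,4,4), (1,0,0), (1,2,2), (1,3,4), (1,4,3), (1,4,4), (2,0,0), (2,1,1), … and 9 more.
Total: 21.

21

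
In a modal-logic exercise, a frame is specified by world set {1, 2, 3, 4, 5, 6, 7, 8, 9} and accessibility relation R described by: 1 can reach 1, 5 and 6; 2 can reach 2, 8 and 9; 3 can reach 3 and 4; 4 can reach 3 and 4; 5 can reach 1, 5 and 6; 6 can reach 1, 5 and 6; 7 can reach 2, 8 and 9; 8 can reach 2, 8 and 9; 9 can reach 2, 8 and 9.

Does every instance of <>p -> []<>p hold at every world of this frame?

By correspondence theory, 5 is valid on a frame iff R is Euclidean.
Euclidean: yes — any two successors of a common world are R-related.

Yes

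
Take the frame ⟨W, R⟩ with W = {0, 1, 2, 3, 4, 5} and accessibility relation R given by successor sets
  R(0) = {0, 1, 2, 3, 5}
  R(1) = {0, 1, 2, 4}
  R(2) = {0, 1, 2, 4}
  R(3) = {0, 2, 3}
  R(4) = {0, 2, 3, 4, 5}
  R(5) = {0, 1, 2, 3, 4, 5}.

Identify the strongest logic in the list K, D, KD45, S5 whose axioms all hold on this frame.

D

Serial (axiom D): yes — every world has a successor (e.g. 0 R 0).
Euclidean (axiom 5): no — 0 R 1 and 0 R 3, but not 1 R 3.
Transitive (axiom 4): no — 0 R 1 and 1 R 4, but not 0 R 4.
Reflexive (axiom T): yes — every world is R-related to itself.
So F validates K, D; KD45 would additionally require R to be Euclidean and transitive. The strongest is D.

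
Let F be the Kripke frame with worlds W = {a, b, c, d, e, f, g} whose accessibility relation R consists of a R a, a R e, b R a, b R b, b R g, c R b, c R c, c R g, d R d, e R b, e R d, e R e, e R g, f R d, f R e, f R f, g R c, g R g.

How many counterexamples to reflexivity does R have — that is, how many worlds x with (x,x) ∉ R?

R is reflexive; there are no such worlds.

0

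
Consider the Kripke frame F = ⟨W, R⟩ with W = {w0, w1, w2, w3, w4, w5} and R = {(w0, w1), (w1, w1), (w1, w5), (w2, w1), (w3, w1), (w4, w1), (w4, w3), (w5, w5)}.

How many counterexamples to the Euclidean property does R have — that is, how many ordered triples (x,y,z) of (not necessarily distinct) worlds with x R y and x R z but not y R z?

3

Enumerating: (w1,w5,w1), (w4,w1,w3), (w4,w3,w3).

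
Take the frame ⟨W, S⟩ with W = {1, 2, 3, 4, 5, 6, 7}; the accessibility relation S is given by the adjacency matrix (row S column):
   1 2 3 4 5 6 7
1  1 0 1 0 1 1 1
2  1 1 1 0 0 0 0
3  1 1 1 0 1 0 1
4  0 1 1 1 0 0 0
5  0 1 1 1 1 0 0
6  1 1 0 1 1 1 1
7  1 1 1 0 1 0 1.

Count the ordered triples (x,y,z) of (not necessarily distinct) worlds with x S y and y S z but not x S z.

Enumerating: (1,3,2), (1,5,2), (1,5,4), (1,6,2), (1,6,4), (1,7,2), (2,1,5), (2,1,6), (2,1,7), (2,3,5), (2,3,7), (3,1,6), … and 15 more.
Total: 27.

27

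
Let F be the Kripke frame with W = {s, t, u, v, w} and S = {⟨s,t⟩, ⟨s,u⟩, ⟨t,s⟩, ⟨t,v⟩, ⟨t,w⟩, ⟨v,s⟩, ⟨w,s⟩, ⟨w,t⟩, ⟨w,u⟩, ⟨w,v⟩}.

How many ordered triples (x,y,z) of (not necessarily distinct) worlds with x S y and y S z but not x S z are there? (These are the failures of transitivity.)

Enumerating: (s,t,s), (s,t,v), (s,t,w), (t,s,t), (t,s,u), (t,w,t), (t,w,u), (v,s,t), (v,s,u), (w,t,w).

10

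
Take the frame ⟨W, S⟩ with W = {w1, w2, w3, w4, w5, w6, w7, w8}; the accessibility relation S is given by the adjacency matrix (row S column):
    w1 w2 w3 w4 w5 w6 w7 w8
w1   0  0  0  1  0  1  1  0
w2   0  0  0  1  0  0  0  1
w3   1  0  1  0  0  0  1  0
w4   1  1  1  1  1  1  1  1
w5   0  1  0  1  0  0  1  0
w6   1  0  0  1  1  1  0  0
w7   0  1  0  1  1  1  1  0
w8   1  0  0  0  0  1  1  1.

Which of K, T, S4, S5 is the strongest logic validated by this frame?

Reflexive (axiom T): no — w1 is not related to itself.
Transitive (axiom 4): no — w1 S w4 and w4 S w2, but not w1 S w2.
Euclidean (axiom 5): no — w1 S w6 and w1 S w7, but not w6 S w7.
So F validates K; T would additionally require S to be reflexive. The strongest is K.

K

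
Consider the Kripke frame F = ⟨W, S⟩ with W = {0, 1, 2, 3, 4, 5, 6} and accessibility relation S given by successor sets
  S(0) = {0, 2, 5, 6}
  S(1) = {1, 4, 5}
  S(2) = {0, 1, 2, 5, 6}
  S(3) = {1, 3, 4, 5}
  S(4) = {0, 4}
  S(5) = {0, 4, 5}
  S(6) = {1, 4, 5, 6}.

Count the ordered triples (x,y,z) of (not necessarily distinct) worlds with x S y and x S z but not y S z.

31

Enumerating: (0,5,2), (0,5,6), (0,6,0), (0,6,2), (1,4,1), (1,4,5), (1,5,1), (2,0,1), (2,1,0), (2,1,2), (2,1,6), (2,5,1), … and 19 more.
Total: 31.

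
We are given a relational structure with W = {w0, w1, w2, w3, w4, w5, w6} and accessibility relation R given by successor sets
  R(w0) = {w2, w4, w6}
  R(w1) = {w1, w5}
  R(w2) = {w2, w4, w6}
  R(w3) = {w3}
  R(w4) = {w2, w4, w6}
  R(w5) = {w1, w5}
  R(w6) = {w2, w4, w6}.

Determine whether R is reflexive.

Reflexive: no — w0 is not related to itself.

No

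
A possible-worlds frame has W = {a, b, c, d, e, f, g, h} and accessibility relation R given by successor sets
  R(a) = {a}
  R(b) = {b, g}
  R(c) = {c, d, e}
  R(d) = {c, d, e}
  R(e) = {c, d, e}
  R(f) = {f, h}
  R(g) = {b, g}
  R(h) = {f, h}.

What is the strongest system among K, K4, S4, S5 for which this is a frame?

Transitive (axiom 4): yes — every two-step R-path is closed by a direct edge.
Reflexive (axiom T): yes — every world is R-related to itself.
Euclidean (axiom 5): yes — any two successors of a common world are R-related.
So F validates K, K4, S4, S5. The strongest is S5.

S5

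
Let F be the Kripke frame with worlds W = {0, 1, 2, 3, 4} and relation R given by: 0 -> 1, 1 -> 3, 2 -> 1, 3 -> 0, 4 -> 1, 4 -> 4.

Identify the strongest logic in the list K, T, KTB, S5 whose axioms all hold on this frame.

K

Reflexive (axiom T): no — 0 is not related to itself.
Symmetric (axiom B): no — 0 R 1 but not 1 R 0.
Euclidean (axiom 5): no — 0 R 1 and 0 R 1, but not 1 R 1.
So F validates K; T would additionally require R to be reflexive. The strongest is K.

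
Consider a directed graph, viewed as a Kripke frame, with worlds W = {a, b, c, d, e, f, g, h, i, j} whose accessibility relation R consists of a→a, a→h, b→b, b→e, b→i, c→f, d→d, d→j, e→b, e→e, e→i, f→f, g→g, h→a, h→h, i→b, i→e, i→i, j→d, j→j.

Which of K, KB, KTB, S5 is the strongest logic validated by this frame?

K

Symmetric (axiom B): no — c R f but not f R c.
Reflexive (axiom T): no — c is not related to itself.
Euclidean (axiom 5): yes — any two successors of a common world are R-related.
So F validates K; KB would additionally require R to be symmetric. The strongest is K.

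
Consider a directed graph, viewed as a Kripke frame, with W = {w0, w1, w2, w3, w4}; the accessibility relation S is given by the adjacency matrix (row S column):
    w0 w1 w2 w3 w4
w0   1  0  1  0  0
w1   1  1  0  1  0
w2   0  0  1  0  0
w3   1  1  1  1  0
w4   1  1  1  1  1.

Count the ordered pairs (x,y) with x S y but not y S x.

Enumerating: (w0,w2), (w1,w0), (w3,w0), (w3,w2), (w4,w0), (w4,w1), (w4,w2), (w4,w3).

8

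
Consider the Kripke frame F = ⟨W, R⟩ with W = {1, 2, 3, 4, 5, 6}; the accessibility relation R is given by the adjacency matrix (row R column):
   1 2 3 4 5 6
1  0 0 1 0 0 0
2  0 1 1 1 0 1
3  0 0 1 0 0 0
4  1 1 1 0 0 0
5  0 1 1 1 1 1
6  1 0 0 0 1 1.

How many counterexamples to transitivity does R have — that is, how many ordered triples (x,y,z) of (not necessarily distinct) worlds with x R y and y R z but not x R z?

11

Enumerating: (2,4,1), (2,6,1), (2,6,5), (4,2,4), (4,2,6), (5,4,1), (5,6,1), (6,1,3), (6,5,2), (6,5,3), (6,5,4).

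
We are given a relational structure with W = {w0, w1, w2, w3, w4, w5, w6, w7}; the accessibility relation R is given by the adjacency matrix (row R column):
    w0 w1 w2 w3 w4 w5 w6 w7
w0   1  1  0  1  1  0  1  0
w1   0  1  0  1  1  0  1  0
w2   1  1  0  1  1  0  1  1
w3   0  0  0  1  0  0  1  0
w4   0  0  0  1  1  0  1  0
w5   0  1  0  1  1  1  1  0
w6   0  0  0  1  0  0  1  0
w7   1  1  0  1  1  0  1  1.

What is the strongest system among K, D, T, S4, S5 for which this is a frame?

D

Serial (axiom D): yes — every world has a successor (e.g. w0 R w0).
Reflexive (axiom T): no — w2 is not related to itself.
Transitive (axiom 4): yes — every two-step R-path is closed by a direct edge.
Euclidean (axiom 5): no — w0 R w3 and w0 R w1, but not w3 R w1.
So F validates K, D; T would additionally require R to be reflexive. The strongest is D.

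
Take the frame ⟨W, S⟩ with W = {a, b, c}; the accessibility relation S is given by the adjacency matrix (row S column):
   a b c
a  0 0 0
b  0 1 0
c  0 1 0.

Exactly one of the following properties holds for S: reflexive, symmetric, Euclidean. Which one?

Reflexive: no — a is not related to itself.
Symmetric: no — c S b but not b S c.
Euclidean: yes — any two successors of a common world are S-related.
Only Euclidean holds.

Euclidean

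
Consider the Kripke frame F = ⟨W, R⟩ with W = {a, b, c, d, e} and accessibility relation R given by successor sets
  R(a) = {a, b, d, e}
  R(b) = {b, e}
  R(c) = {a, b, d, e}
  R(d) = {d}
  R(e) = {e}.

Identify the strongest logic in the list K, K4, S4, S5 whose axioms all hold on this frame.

K4

Transitive (axiom 4): yes — every two-step R-path is closed by a direct edge.
Reflexive (axiom T): no — c is not related to itself.
Euclidean (axiom 5): no — a R b and a R d, but not b R d.
So F validates K, K4; S4 would additionally require R to be reflexive. The strongest is K4.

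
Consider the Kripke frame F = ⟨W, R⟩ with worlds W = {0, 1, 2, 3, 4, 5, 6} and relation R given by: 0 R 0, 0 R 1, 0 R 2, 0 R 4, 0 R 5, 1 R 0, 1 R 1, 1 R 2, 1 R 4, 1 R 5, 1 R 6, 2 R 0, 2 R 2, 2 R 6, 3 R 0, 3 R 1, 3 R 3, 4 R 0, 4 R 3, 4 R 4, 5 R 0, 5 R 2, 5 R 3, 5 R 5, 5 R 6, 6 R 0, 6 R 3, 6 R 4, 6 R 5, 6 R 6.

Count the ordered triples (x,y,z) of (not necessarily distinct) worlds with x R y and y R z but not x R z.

Enumerating: (0,1,6), (0,2,6), (0,4,3), (0,5,3), (0,5,6), (1,4,3), (1,5,3), (1,6,3), (2,0,1), (2,0,4), (2,0,5), (2,6,3), … and 21 more.
Total: 33.

33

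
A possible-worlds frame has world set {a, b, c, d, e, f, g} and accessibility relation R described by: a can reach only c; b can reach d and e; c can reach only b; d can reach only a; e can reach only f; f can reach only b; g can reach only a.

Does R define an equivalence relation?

Reflexive: no — a is not related to itself.
Symmetric: no — a R c but not c R a.
Transitive: no — a R c and c R b, but not a R b.
So R is not an equivalence relation.

No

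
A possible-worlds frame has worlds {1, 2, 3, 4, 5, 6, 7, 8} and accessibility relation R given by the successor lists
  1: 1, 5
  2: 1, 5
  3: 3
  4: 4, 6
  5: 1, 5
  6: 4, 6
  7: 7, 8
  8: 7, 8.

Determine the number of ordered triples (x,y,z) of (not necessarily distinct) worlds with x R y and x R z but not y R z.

0

R is Euclidean; there are no such tuples.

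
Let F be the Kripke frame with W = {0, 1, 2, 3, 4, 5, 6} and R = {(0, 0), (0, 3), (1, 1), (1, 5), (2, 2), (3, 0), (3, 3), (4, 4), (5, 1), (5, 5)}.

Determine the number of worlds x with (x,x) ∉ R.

1

Enumerating: 6.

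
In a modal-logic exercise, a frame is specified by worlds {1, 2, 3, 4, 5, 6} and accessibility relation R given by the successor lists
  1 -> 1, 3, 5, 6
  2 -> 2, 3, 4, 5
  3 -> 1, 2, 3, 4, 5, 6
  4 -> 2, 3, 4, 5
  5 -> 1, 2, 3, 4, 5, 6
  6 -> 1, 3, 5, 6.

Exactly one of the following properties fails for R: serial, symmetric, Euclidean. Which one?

Serial: yes — every world has a successor (e.g. 1 R 1).
Symmetric: yes — every pair in R has its reverse in R.
Euclidean: no — 3 R 1 and 3 R 2, but not 1 R 2.
Only Euclidean fails.

Euclidean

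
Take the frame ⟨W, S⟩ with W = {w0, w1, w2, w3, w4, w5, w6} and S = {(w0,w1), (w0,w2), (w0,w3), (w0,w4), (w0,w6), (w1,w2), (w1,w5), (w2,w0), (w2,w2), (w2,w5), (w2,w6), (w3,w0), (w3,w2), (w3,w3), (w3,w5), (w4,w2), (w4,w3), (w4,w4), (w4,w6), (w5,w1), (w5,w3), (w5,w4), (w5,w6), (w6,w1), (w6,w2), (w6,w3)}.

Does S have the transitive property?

Transitive: no — w0 S w1 and w1 S w5, but not w0 S w5.

No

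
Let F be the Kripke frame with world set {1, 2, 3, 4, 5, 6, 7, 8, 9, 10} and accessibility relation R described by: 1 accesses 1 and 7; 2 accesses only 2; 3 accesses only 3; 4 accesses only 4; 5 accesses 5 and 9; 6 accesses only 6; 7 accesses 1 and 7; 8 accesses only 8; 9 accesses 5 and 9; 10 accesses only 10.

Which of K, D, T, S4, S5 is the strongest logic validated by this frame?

Serial (axiom D): yes — every world has a successor (e.g. 1 R 1).
Reflexive (axiom T): yes — every world is R-related to itself.
Transitive (axiom 4): yes — every two-step R-path is closed by a direct edge.
Euclidean (axiom 5): yes — any two successors of a common world are R-related.
So F validates K, D, T, S4, S5. The strongest is S5.

S5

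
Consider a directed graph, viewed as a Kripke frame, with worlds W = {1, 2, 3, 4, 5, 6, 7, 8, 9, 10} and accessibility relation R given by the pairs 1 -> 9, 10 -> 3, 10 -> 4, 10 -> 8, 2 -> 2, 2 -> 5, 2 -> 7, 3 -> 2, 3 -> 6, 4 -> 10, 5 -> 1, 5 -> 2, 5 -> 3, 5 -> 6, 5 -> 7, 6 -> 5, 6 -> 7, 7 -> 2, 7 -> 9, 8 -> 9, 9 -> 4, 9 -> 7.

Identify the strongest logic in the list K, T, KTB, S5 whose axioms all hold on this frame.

K

Reflexive (axiom T): no — 1 is not related to itself.
Symmetric (axiom B): no — 1 R 9 but not 9 R 1.
Euclidean (axiom 5): no — 10 R 3 and 10 R 4, but not 3 R 4.
So F validates K; T would additionally require R to be reflexive. The strongest is K.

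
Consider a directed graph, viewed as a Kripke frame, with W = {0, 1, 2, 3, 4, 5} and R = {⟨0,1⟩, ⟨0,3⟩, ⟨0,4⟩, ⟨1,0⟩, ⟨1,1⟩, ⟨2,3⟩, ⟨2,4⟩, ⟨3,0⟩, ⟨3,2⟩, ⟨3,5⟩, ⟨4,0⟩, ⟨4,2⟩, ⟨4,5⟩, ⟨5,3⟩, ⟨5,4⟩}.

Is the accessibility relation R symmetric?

Yes

Symmetric: yes — every pair in R has its reverse in R.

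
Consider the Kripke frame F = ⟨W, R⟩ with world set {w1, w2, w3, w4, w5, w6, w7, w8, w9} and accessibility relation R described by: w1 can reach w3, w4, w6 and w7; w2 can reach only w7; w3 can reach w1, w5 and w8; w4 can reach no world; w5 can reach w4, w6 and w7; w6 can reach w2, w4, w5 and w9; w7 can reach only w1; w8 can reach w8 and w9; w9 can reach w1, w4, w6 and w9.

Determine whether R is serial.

Serial: no — w4 has no R-successor.

No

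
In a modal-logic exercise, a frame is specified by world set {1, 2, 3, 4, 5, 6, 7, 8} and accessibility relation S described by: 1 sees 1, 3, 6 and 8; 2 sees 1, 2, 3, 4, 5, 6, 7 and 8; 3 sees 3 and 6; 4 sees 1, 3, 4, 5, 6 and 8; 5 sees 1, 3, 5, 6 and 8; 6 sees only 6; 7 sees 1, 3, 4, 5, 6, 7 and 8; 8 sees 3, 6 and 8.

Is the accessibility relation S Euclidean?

No

Euclidean: no — 1 S 3 and 1 S 8, but not 3 S 8.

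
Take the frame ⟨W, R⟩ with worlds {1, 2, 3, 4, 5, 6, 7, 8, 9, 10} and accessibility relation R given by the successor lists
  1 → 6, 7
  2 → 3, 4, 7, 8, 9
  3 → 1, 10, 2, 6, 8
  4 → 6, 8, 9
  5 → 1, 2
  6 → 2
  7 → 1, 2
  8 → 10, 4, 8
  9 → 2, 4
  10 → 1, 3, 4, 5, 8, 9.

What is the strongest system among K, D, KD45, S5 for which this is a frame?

Serial (axiom D): yes — every world has a successor (e.g. 1 R 6).
Euclidean (axiom 5): no — 1 R 6 and 1 R 7, but not 6 R 7.
Transitive (axiom 4): no — 1 R 6 and 6 R 2, but not 1 R 2.
Reflexive (axiom T): no — 1 is not related to itself.
So F validates K, D; KD45 would additionally require R to be Euclidean and transitive. The strongest is D.

D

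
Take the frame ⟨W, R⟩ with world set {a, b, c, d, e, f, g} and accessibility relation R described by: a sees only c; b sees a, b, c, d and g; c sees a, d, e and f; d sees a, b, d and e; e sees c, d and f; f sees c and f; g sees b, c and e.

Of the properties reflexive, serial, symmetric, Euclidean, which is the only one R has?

Reflexive: no — a is not related to itself.
Serial: yes — every world has a successor (e.g. a R c).
Symmetric: no — b R a but not a R b.
Euclidean: no — b R a and b R d, but not a R d.
Only serial holds.

serial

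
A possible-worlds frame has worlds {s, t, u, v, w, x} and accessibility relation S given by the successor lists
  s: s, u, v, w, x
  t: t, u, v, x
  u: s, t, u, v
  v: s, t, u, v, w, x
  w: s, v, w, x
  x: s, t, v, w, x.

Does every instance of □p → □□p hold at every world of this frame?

By correspondence theory, 4 is valid on a frame iff S is transitive.
Transitive: no — s S u and u S t, but not s S t.

No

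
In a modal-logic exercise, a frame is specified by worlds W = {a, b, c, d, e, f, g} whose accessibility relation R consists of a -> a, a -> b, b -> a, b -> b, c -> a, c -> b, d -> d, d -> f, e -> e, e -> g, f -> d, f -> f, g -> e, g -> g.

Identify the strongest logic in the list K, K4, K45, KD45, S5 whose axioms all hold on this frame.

Transitive (axiom 4): yes — every two-step R-path is closed by a direct edge.
Euclidean (axiom 5): yes — any two successors of a common world are R-related.
Serial (axiom D): yes — every world has a successor (e.g. a R a).
Reflexive (axiom T): no — c is not related to itself.
So F validates K, K4, K45, KD45; S5 would additionally require R to be reflexive. The strongest is KD45.

KD45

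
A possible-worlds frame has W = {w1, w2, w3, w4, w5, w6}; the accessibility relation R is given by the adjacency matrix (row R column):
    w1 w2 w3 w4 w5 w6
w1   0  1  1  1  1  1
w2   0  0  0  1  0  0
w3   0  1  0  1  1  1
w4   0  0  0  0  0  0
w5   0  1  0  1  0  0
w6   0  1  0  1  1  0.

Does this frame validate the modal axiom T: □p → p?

The schema T characterises exactly the reflexive frames.
Reflexive: no — w1 is not related to itself.

No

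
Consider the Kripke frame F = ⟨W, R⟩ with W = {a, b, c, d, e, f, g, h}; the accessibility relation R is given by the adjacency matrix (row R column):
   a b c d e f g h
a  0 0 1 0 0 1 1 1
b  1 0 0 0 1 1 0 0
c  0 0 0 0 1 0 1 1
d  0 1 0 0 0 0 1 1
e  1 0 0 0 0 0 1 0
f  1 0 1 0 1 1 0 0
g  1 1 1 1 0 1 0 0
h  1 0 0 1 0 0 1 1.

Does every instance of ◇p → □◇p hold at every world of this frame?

No

The schema 5 characterises exactly the Euclidean frames.
Euclidean: no — a R c and a R f, but not c R f.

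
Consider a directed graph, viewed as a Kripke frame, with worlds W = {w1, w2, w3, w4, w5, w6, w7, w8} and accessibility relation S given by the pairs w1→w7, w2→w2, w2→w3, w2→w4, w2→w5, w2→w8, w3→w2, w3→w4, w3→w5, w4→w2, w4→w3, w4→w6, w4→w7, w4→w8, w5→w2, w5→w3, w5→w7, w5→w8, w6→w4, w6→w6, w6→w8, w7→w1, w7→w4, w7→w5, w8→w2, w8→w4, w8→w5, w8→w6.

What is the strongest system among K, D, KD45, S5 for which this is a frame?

Serial (axiom D): yes — every world has a successor (e.g. w1 S w7).
Euclidean (axiom 5): no — w2 S w3 and w2 S w8, but not w3 S w8.
Transitive (axiom 4): no — w1 S w7 and w7 S w4, but not w1 S w4.
Reflexive (axiom T): no — w1 is not related to itself.
So F validates K, D; KD45 would additionally require S to be Euclidean and transitive. The strongest is D.

D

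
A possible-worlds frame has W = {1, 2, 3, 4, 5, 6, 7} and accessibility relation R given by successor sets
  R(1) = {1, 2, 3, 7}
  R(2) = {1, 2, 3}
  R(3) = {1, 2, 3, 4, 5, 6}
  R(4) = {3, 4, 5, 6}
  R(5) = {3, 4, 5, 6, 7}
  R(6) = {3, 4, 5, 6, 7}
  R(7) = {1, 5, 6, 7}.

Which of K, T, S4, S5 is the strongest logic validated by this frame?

Reflexive (axiom T): yes — every world is R-related to itself.
Transitive (axiom 4): no — 1 R 3 and 3 R 4, but not 1 R 4.
Euclidean (axiom 5): no — 1 R 2 and 1 R 7, but not 2 R 7.
So F validates K, T; S4 would additionally require R to be transitive. The strongest is T.

T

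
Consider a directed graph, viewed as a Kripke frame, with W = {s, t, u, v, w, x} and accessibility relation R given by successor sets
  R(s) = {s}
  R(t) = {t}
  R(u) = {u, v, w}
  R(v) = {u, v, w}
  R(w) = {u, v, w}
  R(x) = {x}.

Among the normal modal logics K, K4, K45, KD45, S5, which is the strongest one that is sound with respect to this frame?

S5

Transitive (axiom 4): yes — every two-step R-path is closed by a direct edge.
Euclidean (axiom 5): yes — any two successors of a common world are R-related.
Serial (axiom D): yes — every world has a successor (e.g. s R s).
Reflexive (axiom T): yes — every world is R-related to itself.
So F validates K, K4, K45, KD45, S5. The strongest is S5.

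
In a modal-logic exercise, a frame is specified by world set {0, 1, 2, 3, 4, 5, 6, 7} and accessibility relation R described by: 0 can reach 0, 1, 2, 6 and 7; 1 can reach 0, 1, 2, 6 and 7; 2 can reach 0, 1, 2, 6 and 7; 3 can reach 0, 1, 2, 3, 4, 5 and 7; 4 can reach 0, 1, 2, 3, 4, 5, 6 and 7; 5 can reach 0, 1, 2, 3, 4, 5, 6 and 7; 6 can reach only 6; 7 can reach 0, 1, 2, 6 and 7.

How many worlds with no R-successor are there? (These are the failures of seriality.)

R is serial; there are no such worlds.

0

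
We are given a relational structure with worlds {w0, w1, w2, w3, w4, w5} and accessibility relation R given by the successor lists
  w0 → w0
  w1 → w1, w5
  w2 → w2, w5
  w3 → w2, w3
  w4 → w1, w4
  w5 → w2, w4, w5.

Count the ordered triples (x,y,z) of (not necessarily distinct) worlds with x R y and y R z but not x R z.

6

Enumerating: (w1,w5,w2), (w1,w5,w4), (w2,w5,w4), (w3,w2,w5), (w4,w1,w5), (w5,w4,w1).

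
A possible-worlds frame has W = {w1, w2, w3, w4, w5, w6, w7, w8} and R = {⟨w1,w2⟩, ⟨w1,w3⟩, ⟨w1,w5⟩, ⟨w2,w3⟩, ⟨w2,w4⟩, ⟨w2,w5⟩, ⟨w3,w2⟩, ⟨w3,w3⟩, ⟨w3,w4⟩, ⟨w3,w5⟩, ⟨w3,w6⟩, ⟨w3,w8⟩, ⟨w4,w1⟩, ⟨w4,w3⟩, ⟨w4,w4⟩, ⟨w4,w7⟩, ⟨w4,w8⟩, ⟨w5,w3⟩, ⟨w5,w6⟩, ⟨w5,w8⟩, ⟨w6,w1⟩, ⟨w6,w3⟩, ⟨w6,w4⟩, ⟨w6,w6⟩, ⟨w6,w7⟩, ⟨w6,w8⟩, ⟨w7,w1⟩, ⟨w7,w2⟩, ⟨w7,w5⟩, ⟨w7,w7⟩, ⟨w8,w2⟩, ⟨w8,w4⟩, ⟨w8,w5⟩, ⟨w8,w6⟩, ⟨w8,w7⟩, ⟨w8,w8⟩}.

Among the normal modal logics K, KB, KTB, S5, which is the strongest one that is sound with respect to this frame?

K

Symmetric (axiom B): no — w1 R w2 but not w2 R w1.
Reflexive (axiom T): no — w1 is not related to itself.
Euclidean (axiom 5): no — w1 R w5 and w1 R w2, but not w5 R w2.
So F validates K; KB would additionally require R to be symmetric. The strongest is K.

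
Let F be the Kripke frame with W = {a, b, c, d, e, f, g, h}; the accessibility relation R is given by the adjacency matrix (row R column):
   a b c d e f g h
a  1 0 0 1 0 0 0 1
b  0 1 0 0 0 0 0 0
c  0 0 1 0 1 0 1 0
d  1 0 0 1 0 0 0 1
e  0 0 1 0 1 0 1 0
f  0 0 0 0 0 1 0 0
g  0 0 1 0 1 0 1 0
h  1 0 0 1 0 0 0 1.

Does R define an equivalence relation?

Yes

Reflexive: yes — every world is R-related to itself.
Symmetric: yes — every pair in R has its reverse in R.
Transitive: yes — every two-step R-path is closed by a direct edge.
So R is an equivalence relation.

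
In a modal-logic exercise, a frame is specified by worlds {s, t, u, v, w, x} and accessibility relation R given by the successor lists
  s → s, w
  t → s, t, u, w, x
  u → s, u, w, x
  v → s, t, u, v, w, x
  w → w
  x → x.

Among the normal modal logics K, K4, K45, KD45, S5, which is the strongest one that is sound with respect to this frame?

Transitive (axiom 4): yes — every two-step R-path is closed by a direct edge.
Euclidean (axiom 5): no — t R s and t R u, but not s R u.
Serial (axiom D): yes — every world has a successor (e.g. s R s).
Reflexive (axiom T): yes — every world is R-related to itself.
So F validates K, K4; K45 would additionally require R to be Euclidean. The strongest is K4.

K4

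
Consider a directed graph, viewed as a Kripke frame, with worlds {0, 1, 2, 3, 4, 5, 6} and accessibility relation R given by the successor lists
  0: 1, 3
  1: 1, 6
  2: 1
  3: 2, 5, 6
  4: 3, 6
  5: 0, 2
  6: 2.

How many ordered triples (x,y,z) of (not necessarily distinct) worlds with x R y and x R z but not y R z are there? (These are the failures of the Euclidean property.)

Enumerating: (0,1,3), (0,3,1), (0,3,3), (1,6,1), (1,6,6), (3,2,2), (3,2,5), (3,2,6), (3,5,5), (3,5,6), (3,6,5), (3,6,6), … and 8 more.
Total: 20.

20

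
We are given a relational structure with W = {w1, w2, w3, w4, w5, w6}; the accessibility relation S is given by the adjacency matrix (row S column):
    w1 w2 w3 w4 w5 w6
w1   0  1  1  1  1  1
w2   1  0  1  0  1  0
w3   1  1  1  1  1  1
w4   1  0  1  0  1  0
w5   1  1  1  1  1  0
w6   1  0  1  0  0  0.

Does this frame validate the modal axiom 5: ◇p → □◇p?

Axiom 5 corresponds to the accessibility relation being Euclidean.
Euclidean: no — w1 S w2 and w1 S w4, but not w2 S w4.

No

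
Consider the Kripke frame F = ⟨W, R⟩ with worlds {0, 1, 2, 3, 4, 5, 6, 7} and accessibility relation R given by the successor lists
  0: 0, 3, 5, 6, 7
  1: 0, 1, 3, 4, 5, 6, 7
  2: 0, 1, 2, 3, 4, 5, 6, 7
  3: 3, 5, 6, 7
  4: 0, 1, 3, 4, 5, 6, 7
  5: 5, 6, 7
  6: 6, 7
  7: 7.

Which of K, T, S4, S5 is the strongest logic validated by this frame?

Reflexive (axiom T): yes — every world is R-related to itself.
Transitive (axiom 4): yes — every two-step R-path is closed by a direct edge.
Euclidean (axiom 5): no — 0 R 5 and 0 R 3, but not 5 R 3.
So F validates K, T, S4; S5 would additionally require R to be Euclidean. The strongest is S4.

S4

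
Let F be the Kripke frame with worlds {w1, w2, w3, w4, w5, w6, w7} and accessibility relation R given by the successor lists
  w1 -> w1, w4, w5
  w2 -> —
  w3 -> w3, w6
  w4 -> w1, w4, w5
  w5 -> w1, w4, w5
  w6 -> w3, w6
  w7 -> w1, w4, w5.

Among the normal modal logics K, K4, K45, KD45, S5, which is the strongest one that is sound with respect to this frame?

K45

Transitive (axiom 4): yes — every two-step R-path is closed by a direct edge.
Euclidean (axiom 5): yes — any two successors of a common world are R-related.
Serial (axiom D): no — w2 has no R-successor.
Reflexive (axiom T): no — w2 is not related to itself.
So F validates K, K4, K45; KD45 would additionally require R to be serial. The strongest is K45.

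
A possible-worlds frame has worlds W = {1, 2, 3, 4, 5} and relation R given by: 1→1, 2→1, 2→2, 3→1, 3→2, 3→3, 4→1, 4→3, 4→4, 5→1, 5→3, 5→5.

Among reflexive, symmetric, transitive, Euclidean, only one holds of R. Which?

reflexive

Reflexive: yes — every world is R-related to itself.
Symmetric: no — 2 R 1 but not 1 R 2.
Transitive: no — 4 R 3 and 3 R 2, but not 4 R 2.
Euclidean: no — 3 R 1 and 3 R 2, but not 1 R 2.
Only reflexive holds.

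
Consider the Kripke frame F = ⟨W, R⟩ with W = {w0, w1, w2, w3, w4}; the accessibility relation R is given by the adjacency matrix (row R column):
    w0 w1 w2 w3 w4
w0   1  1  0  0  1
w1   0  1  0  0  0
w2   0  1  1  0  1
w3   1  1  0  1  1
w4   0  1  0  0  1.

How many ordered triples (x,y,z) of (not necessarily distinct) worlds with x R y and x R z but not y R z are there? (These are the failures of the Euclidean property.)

13

Enumerating: (w0,w1,w0), (w0,w1,w4), (w0,w4,w0), (w2,w1,w2), (w2,w1,w4), (w2,w4,w2), (w3,w0,w3), (w3,w1,w0), (w3,w1,w3), (w3,w1,w4), (w3,w4,w0), (w3,w4,w3), (w4,w1,w4).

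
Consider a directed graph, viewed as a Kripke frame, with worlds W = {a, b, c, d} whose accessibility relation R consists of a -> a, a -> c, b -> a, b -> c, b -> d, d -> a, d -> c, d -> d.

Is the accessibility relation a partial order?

Reflexive: no — b is not related to itself.
Transitive: yes — every two-step R-path is closed by a direct edge.
Antisymmetric: yes — no distinct pair is related both ways.
So R is not a partial order.

No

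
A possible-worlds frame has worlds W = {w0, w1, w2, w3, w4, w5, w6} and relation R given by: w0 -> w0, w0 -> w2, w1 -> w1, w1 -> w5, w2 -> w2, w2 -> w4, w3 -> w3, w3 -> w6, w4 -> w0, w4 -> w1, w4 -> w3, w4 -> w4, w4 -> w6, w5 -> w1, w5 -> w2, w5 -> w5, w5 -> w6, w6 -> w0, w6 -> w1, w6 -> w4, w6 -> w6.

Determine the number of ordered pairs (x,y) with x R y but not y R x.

10

Enumerating: (w0,w2), (w2,w4), (w3,w6), (w4,w0), (w4,w1), (w4,w3), (w5,w2), (w5,w6), (w6,w0), (w6,w1).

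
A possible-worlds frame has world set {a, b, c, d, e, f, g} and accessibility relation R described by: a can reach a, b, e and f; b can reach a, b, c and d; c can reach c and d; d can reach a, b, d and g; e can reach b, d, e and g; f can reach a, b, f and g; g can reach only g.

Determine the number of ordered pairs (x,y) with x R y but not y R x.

10

Enumerating: (a,e), (b,c), (c,d), (d,a), (d,g), (e,b), (e,d), (e,g), (f,b), (f,g).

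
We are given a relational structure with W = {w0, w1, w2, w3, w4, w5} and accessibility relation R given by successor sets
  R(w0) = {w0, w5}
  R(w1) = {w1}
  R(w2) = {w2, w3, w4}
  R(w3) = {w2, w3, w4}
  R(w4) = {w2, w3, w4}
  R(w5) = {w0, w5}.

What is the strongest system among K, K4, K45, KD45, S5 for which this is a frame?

S5

Transitive (axiom 4): yes — every two-step R-path is closed by a direct edge.
Euclidean (axiom 5): yes — any two successors of a common world are R-related.
Serial (axiom D): yes — every world has a successor (e.g. w0 R w0).
Reflexive (axiom T): yes — every world is R-related to itself.
So F validates K, K4, K45, KD45, S5. The strongest is S5.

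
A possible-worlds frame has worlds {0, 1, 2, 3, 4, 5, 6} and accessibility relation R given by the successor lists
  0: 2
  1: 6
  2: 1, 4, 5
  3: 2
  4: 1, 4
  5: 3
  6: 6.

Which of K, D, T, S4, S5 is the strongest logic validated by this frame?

D

Serial (axiom D): yes — every world has a successor (e.g. 0 R 2).
Reflexive (axiom T): no — 0 is not related to itself.
Transitive (axiom 4): no — 0 R 2 and 2 R 1, but not 0 R 1.
Euclidean (axiom 5): no — 2 R 1 and 2 R 4, but not 1 R 4.
So F validates K, D; T would additionally require R to be reflexive. The strongest is D.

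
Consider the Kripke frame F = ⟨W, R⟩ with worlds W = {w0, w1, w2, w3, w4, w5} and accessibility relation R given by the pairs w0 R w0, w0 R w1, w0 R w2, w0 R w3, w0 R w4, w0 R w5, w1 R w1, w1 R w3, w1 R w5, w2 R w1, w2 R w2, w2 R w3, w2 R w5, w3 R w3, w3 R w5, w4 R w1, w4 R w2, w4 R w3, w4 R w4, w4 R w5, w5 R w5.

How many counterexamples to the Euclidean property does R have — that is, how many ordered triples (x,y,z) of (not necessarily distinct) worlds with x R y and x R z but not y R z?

35

Enumerating: (w0,w1,w0), (w0,w1,w2), (w0,w1,w4), (w0,w2,w0), (w0,w2,w4), (w0,w3,w0), (w0,w3,w1), (w0,w3,w2), (w0,w3,w4), (w0,w4,w0), (w0,w5,w0), (w0,w5,w1), … and 23 more.
Total: 35.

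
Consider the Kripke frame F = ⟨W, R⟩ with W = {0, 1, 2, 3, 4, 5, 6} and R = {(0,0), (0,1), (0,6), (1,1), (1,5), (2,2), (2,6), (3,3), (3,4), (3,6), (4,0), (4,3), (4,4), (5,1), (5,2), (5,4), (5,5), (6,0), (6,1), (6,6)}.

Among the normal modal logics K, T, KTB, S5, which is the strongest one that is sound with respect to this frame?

T

Reflexive (axiom T): yes — every world is R-related to itself.
Symmetric (axiom B): no — 0 R 1 but not 1 R 0.
Euclidean (axiom 5): no — 0 R 1 and 0 R 6, but not 1 R 6.
So F validates K, T; KTB would additionally require R to be symmetric. The strongest is T.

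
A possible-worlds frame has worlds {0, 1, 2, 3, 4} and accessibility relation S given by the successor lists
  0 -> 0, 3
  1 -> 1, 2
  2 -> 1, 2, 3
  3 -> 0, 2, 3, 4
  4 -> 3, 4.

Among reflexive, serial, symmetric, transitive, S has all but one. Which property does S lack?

transitive

Reflexive: yes — every world is S-related to itself.
Serial: yes — every world has a successor (e.g. 0 S 0).
Symmetric: yes — every pair in S has its reverse in S.
Transitive: no — 0 S 3 and 3 S 2, but not 0 S 2.
Only transitive fails.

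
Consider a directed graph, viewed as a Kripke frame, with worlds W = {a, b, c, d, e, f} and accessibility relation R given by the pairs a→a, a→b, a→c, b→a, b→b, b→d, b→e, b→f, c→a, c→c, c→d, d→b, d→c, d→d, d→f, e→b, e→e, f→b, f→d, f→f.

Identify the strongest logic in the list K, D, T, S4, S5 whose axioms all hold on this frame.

T

Serial (axiom D): yes — every world has a successor (e.g. a R a).
Reflexive (axiom T): yes — every world is R-related to itself.
Transitive (axiom 4): no — a R b and b R d, but not a R d.
Euclidean (axiom 5): no — a R b and a R c, but not b R c.
So F validates K, D, T; S4 would additionally require R to be transitive. The strongest is T.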